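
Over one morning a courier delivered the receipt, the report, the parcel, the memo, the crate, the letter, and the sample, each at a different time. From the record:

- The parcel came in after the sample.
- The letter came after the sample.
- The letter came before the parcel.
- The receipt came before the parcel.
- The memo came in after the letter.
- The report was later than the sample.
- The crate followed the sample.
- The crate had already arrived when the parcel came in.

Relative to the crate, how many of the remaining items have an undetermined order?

Forced before the crate: the sample; forced after the crate: the parcel.
That leaves the letter, the memo, the receipt, and the report with no forced order relative to the crate — 4.

4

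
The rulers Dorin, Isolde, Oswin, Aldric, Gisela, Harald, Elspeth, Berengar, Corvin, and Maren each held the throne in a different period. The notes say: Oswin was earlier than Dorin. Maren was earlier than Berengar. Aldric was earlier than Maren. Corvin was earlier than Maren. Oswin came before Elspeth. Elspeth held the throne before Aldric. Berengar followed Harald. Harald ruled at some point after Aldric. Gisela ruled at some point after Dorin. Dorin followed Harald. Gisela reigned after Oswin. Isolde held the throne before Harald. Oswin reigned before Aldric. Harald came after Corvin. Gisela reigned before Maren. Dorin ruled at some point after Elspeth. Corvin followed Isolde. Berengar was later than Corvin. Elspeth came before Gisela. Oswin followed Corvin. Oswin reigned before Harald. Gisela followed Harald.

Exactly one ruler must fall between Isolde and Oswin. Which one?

Corvin

Tracing the constraints gives Isolde → Corvin → Oswin, so Corvin sits after Isolde and before Oswin.
No other ruler is forced both after Isolde and before Oswin.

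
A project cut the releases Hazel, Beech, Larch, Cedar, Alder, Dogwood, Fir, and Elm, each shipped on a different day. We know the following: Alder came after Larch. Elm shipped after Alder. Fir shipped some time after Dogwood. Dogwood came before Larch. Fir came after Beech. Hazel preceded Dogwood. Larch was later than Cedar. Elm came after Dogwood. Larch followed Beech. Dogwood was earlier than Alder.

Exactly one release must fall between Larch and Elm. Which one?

Alder

Tracing the constraints gives Larch → Alder → Elm, so Alder sits after Larch and before Elm.
No other release is forced both after Larch and before Elm.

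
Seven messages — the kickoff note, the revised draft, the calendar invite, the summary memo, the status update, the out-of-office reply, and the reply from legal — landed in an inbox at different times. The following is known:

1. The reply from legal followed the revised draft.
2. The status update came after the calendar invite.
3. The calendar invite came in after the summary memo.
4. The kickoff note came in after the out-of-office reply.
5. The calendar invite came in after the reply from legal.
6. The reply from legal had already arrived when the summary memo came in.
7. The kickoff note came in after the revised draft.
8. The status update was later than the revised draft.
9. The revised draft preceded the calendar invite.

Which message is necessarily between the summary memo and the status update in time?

the calendar invite

Tracing the constraints gives the summary memo → the calendar invite → the status update, so the calendar invite sits after the summary memo and before the status update.
No other message is forced both after the summary memo and before the status update.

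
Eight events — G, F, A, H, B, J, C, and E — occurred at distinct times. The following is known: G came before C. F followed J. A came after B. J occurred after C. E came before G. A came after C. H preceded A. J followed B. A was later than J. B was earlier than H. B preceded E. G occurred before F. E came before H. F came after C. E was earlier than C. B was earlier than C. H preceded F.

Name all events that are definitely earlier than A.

B, C, E, G, H, J

Directly stated before A: B, C, H, and J.
E reaches A via E → H → A.
G reaches A via G → C → A.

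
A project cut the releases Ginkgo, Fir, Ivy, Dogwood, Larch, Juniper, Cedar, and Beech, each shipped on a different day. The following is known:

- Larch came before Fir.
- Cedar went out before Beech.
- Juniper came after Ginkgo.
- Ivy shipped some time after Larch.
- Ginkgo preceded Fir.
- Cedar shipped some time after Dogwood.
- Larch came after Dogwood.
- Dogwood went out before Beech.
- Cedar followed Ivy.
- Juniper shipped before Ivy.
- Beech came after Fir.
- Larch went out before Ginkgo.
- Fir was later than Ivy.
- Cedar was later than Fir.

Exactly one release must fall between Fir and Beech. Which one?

Cedar

Tracing the constraints gives Fir → Cedar → Beech, so Cedar sits after Fir and before Beech.
No other release is forced both after Fir and before Beech.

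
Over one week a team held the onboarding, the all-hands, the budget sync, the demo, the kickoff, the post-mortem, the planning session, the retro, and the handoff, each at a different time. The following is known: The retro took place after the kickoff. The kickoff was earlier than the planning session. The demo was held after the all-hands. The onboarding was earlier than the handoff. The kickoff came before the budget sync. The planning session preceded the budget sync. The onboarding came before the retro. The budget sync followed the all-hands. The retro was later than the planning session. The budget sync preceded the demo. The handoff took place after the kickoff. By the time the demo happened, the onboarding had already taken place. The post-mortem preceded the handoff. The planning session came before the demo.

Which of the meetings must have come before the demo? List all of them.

Directly stated before the demo: the all-hands, the budget sync, the onboarding, and the planning session.
The kickoff reaches the demo via the kickoff → the planning session → the demo.
No chain forces the retro (or any of the others) ahead of the demo.

the all-hands, the budget sync, the kickoff, the onboarding, the planning session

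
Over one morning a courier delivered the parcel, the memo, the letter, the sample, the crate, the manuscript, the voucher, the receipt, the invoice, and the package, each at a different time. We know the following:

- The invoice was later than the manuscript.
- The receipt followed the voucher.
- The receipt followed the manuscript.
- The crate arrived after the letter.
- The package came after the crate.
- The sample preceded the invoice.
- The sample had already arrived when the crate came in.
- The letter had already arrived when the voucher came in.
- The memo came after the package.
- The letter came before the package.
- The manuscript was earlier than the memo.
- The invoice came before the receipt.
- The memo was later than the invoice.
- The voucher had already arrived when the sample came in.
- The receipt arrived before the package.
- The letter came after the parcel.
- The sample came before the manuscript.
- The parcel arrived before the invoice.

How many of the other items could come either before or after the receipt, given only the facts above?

1

Forced before the receipt: the invoice, the letter, the manuscript, the parcel, the sample, and the voucher; forced after the receipt: the memo and the package.
That leaves the crate with no forced order relative to the receipt — 1.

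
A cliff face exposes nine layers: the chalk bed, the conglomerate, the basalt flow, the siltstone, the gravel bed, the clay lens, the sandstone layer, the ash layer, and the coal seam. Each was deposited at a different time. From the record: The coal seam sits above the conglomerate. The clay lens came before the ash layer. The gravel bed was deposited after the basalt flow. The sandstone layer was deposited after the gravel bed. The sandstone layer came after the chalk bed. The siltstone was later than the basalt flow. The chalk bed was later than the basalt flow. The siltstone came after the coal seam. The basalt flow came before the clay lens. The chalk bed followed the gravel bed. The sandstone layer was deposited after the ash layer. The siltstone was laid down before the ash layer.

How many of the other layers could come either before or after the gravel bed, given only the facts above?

5

Forced before the gravel bed: the basalt flow; forced after the gravel bed: the chalk bed and the sandstone layer.
That leaves the ash layer, the clay lens, the coal seam, the conglomerate, and the siltstone with no forced order relative to the gravel bed — 5.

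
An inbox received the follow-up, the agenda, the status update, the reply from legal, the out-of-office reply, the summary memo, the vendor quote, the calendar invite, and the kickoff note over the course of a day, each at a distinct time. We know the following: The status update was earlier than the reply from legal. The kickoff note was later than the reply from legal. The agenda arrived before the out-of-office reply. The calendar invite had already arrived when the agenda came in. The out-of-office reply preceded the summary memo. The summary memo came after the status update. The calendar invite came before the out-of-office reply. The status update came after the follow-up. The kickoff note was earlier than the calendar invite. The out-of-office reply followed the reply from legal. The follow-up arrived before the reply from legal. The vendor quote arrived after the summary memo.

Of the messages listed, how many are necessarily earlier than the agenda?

5

Directly stated before the agenda: the calendar invite.
The follow-up reaches the agenda via the follow-up → the reply from legal → the kickoff note → the calendar invite → the agenda.
The kickoff note reaches the agenda via the kickoff note → the calendar invite → the agenda.
The reply from legal reaches the agenda via the reply from legal → the kickoff note → the calendar invite → the agenda.
Likewise the status update reaches the agenda by chaining the stated constraints.
No chain forces the out-of-office reply (or any of the others) ahead of the agenda.
That's the calendar invite, the follow-up, the kickoff note, the reply from legal, and the status update — 5 in all.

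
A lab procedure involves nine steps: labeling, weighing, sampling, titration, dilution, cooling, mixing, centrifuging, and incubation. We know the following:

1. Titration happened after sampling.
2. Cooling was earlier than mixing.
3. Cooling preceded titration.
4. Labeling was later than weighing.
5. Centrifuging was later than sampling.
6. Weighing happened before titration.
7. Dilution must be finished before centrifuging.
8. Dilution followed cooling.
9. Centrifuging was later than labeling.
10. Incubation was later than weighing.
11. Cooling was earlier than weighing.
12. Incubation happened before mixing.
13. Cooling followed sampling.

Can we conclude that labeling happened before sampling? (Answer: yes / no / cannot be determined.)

no

Tracing the constraints gives sampling → cooling → weighing → labeling, so sampling must come before labeling.
That means labeling cannot be before sampling.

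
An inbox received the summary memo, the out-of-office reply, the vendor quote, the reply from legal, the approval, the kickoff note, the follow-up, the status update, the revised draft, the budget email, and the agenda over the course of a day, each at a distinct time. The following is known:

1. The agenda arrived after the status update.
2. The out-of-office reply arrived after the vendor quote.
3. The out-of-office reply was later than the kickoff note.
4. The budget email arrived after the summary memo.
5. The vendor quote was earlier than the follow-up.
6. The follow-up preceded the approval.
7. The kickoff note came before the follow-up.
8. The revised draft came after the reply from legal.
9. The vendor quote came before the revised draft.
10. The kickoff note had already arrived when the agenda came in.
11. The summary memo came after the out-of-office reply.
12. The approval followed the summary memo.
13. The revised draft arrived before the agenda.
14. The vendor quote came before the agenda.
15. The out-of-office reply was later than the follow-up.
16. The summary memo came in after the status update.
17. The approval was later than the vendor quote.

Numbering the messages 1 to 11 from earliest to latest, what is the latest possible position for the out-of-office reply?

8

The out-of-office reply must come before the approval, the budget email, and the summary memo — 3 messages forced after it.
Everything else can be placed before the out-of-office reply in some valid order, so the out-of-office reply can sit as late as position 11 − 3 = 8.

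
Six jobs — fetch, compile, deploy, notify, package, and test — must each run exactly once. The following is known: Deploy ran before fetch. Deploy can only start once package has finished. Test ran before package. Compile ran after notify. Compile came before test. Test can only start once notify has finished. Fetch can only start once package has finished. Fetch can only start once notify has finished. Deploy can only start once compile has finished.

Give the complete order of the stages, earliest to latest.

notify, compile, test, package, deploy, fetch

The constraints fix every adjacent pair, so only one ordering works:
notify → compile → test → package → deploy → fetch.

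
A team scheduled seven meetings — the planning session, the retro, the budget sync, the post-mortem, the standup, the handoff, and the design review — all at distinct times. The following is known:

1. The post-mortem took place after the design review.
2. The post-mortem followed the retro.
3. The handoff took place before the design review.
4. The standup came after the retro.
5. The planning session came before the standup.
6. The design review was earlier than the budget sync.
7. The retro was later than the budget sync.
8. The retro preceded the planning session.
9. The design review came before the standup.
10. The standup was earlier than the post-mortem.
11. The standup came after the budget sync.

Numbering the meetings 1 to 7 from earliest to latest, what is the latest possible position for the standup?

6

The standup must come before the post-mortem — 1 meeting forced after it.
Everything else can be placed before the standup in some valid order, so the standup can sit as late as position 7 − 1 = 6.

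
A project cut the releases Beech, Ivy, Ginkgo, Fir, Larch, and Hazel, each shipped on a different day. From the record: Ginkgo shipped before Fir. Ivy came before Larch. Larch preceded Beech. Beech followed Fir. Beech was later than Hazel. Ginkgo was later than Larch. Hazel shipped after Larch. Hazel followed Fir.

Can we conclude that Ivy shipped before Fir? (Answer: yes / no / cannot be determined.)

yes

Chain the constraints: Ivy → Larch → Ginkgo → Fir. Each link is directly stated, so Ivy comes before Fir.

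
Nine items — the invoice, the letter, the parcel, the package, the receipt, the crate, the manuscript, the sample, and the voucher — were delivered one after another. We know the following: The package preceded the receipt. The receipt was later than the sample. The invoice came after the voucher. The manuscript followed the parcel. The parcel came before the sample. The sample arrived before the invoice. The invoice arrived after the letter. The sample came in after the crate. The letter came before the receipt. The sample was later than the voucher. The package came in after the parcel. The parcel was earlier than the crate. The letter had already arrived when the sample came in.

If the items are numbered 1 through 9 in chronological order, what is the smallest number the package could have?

2

The parcel must come before the package — 1 forced predecessor.
Nothing else is forced ahead of the package, so its earliest slot is position 1 + 1 = 2.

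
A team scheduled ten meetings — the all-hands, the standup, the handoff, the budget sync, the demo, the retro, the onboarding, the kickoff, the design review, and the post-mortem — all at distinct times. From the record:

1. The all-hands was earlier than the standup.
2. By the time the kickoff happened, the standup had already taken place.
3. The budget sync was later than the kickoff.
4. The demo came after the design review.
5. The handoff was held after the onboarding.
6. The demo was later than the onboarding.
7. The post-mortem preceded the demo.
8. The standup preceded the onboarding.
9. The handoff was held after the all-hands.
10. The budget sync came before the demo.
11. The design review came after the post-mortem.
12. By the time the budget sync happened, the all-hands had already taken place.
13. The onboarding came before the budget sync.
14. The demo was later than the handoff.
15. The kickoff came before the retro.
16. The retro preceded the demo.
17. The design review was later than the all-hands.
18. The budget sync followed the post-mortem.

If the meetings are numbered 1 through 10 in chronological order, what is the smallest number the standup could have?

The all-hands must come before the standup — 1 forced predecessor.
Nothing else is forced ahead of the standup, so its earliest slot is position 1 + 1 = 2.

2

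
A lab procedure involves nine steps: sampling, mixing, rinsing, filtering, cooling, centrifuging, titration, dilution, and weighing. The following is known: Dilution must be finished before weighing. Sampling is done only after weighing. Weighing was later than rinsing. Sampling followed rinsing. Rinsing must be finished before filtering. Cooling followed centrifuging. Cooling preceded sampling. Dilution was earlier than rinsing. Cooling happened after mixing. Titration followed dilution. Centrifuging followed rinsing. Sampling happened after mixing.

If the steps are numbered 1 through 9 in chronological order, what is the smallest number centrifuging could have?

3

Dilution and rinsing must both come before centrifuging — 2 forced predecessors.
Nothing else is forced ahead of centrifuging, so its earliest slot is position 2 + 1 = 3.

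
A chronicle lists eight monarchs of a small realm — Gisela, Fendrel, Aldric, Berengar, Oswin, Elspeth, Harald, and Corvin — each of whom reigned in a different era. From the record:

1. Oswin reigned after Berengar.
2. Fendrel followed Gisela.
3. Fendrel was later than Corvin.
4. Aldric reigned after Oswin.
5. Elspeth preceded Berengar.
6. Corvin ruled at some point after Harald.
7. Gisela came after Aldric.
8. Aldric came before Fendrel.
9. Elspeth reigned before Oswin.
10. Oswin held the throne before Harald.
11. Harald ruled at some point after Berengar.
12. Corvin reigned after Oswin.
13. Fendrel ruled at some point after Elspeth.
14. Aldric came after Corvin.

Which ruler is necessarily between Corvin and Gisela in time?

Tracing the constraints gives Corvin → Aldric → Gisela, so Aldric sits after Corvin and before Gisela.
No other ruler is forced both after Corvin and before Gisela.

Aldric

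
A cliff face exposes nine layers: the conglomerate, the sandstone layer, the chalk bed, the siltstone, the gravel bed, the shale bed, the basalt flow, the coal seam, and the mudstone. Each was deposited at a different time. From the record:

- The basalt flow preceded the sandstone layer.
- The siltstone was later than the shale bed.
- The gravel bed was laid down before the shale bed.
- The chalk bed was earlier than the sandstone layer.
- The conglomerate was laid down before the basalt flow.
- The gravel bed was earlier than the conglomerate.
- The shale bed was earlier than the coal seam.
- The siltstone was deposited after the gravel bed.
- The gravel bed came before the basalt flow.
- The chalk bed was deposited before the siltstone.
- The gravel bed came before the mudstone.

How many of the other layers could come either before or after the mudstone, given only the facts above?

Forced before the mudstone: the gravel bed.
That leaves the basalt flow, the chalk bed, the coal seam, the conglomerate, the sandstone layer, the shale bed, and the siltstone with no forced order relative to the mudstone — 7.

7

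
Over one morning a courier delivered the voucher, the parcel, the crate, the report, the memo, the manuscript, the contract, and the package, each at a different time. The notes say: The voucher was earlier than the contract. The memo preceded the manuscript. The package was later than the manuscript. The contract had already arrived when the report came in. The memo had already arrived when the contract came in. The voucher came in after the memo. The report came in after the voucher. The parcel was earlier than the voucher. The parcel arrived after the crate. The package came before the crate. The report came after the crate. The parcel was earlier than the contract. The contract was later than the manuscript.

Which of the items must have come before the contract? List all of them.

Directly stated before the contract: the manuscript, the memo, the parcel, and the voucher.
The crate reaches the contract via the crate → the parcel → the contract.
The package reaches the contract via the package → the crate → the parcel → the contract.
No chain forces the report ahead of the contract.

the crate, the manuscript, the memo, the package, the parcel, the voucher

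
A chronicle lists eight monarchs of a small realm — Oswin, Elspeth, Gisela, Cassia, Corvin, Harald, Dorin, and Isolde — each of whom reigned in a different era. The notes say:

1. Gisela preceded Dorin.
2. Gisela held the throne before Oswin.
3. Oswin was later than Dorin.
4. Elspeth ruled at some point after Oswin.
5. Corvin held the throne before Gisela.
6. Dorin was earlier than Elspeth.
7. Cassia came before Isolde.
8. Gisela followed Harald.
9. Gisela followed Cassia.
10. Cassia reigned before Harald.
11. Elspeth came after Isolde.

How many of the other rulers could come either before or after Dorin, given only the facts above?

Forced before Dorin: Cassia, Corvin, Gisela, and Harald; forced after Dorin: Elspeth and Oswin.
That leaves Isolde with no forced order relative to Dorin — 1.

1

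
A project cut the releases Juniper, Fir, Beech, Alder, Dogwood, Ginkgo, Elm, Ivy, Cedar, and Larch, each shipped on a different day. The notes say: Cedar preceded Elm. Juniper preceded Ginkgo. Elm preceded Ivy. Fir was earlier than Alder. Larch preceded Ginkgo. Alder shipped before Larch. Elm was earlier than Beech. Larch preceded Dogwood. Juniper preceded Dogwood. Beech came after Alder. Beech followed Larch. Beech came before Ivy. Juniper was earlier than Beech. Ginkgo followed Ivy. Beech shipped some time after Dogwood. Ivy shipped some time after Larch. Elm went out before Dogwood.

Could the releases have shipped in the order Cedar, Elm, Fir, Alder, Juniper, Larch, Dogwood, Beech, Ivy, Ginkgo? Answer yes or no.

yes

Check each stated constraint against the proposed order — e.g. Elm is ahead of Beech; Elm is ahead of Ivy. Every pair is in the required order; nothing is violated.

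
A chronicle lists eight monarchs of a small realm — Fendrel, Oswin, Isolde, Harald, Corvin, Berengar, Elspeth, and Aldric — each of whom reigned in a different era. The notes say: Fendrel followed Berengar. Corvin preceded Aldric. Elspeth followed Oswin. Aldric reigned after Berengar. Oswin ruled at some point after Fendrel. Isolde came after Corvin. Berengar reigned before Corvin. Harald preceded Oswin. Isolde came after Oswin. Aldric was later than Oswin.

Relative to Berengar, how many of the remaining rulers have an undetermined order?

1

Forced after Berengar: Aldric, Corvin, Elspeth, Fendrel, Isolde, and Oswin.
That leaves Harald with no forced order relative to Berengar — 1.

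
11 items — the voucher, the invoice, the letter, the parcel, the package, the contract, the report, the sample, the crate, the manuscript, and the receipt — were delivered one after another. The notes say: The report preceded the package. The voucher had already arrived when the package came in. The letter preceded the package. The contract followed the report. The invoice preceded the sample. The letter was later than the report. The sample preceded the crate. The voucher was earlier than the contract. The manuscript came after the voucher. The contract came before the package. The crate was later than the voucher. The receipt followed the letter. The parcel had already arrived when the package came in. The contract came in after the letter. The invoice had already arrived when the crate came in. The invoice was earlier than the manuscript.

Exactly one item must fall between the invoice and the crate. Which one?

the sample

Tracing the constraints gives the invoice → the sample → the crate, so the sample sits after the invoice and before the crate.
No other item is forced both after the invoice and before the crate.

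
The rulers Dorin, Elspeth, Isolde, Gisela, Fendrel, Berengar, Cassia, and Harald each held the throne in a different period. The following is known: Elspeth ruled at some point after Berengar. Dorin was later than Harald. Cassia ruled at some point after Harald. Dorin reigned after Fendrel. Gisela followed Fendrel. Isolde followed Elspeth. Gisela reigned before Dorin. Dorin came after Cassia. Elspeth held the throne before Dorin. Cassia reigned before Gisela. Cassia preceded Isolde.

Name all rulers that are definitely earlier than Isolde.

Berengar, Cassia, Elspeth, Harald

Directly stated before Isolde: Cassia and Elspeth.
Berengar reaches Isolde via Berengar → Elspeth → Isolde.
Harald reaches Isolde via Harald → Cassia → Isolde.
No chain forces Fendrel (or any of the others) ahead of Isolde.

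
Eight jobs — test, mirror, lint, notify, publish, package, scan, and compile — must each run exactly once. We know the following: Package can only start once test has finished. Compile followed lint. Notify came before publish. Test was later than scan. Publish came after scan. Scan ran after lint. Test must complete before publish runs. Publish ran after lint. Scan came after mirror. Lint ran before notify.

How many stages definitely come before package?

4

Directly stated before package: test.
Lint reaches package via lint → scan → test → package.
Mirror reaches package via mirror → scan → test → package.
Scan reaches package via scan → test → package.
No chain forces compile (or any of the others) ahead of package.
That's lint, mirror, scan, and test — 4 in all.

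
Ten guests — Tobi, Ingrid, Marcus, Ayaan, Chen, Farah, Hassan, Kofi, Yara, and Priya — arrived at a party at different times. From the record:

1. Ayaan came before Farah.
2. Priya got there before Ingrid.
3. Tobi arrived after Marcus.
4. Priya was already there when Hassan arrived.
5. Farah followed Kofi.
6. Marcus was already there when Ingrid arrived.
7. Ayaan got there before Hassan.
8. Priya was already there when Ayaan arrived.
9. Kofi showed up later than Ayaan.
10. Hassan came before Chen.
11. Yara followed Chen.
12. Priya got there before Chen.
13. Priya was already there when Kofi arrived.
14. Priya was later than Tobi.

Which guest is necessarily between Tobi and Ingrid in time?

Priya

Tracing the constraints gives Tobi → Priya → Ingrid, so Priya sits after Tobi and before Ingrid.
No other guest is forced both after Tobi and before Ingrid.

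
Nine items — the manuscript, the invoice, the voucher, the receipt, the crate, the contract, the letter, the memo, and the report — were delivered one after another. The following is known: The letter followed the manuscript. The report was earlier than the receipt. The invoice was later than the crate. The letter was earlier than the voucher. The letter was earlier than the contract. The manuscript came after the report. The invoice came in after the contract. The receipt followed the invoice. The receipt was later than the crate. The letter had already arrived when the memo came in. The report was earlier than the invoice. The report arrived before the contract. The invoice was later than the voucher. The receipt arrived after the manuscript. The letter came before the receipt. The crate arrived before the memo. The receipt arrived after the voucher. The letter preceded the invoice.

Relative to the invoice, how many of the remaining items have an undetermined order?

Forced before the invoice: the contract, the crate, the letter, the manuscript, the report, and the voucher; forced after the invoice: the receipt.
That leaves the memo with no forced order relative to the invoice — 1.

1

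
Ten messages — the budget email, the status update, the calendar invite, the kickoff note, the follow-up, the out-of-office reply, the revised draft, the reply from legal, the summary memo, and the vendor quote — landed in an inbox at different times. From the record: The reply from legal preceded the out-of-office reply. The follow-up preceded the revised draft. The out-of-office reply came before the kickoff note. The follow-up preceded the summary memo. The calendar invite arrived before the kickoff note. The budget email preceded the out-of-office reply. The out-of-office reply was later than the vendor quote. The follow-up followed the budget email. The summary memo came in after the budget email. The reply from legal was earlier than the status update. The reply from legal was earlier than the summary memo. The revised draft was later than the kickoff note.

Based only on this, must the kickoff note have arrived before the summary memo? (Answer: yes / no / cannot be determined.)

cannot be determined

No chain of stated constraints runs from the kickoff note to the summary memo, and none runs from the summary memo to the kickoff note either.
So the relative order of the kickoff note and the summary memo is not fixed by the given facts.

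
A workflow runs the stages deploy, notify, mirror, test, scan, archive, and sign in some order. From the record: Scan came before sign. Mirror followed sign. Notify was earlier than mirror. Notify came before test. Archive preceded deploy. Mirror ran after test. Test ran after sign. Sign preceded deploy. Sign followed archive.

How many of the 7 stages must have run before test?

4

Directly stated before test: notify and sign.
Archive reaches test via archive → sign → test.
Scan reaches test via scan → sign → test.
No chain forces mirror (or any of the others) ahead of test.
That's archive, notify, scan, and sign — 4 in all.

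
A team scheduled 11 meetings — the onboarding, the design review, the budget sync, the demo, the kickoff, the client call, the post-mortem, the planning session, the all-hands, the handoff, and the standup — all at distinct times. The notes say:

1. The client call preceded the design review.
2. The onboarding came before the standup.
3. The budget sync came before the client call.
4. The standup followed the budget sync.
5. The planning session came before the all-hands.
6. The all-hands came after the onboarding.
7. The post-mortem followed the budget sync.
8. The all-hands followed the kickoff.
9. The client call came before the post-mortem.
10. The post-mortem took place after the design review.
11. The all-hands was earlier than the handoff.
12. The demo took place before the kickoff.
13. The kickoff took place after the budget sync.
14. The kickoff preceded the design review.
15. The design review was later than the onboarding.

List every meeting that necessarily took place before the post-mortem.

Directly stated before the post-mortem: the budget sync, the client call, and the design review.
The demo reaches the post-mortem via the demo → the kickoff → the design review → the post-mortem.
The kickoff reaches the post-mortem via the kickoff → the design review → the post-mortem.
The onboarding reaches the post-mortem via the onboarding → the design review → the post-mortem.
No chain forces the handoff (or any of the others) ahead of the post-mortem.

the budget sync, the client call, the demo, the design review, the kickoff, the onboarding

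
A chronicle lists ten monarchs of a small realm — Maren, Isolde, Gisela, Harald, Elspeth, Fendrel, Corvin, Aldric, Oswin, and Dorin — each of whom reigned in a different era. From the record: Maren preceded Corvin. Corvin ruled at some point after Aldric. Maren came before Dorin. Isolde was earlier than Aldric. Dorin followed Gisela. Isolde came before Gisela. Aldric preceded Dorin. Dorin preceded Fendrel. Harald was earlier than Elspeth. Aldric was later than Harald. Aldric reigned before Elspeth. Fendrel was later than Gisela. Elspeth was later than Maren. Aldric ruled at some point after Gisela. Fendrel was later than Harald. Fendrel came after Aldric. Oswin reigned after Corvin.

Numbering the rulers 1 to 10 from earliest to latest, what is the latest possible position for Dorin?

Dorin must come before Fendrel — 1 ruler forced after them.
Everything else can be placed before Dorin in some valid order, so Dorin can sit as late as position 10 − 1 = 9.

9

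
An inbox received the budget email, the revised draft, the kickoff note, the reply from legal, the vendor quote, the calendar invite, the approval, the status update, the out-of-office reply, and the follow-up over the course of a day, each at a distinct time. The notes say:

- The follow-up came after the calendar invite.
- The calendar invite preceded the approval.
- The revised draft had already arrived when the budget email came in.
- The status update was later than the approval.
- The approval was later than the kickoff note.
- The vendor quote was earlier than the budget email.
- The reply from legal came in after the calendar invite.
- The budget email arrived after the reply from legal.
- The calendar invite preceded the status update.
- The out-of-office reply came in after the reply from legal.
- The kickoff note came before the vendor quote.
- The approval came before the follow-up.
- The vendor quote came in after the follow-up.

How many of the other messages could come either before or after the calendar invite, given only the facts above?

Forced after the calendar invite: the approval, the budget email, the follow-up, the out-of-office reply, the reply from legal, the status update, and the vendor quote.
That leaves the kickoff note and the revised draft with no forced order relative to the calendar invite — 2.

2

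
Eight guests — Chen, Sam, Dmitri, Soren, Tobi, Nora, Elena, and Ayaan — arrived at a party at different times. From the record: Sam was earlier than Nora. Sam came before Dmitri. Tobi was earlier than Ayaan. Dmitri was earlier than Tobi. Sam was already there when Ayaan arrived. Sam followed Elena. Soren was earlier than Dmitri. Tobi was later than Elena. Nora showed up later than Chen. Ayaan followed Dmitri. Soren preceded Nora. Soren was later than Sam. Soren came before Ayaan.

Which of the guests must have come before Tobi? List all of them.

Dmitri, Elena, Sam, Soren

Directly stated before Tobi: Dmitri and Elena.
Sam reaches Tobi via Sam → Dmitri → Tobi.
Soren reaches Tobi via Soren → Dmitri → Tobi.
No chain forces Nora (or any of the others) ahead of Tobi.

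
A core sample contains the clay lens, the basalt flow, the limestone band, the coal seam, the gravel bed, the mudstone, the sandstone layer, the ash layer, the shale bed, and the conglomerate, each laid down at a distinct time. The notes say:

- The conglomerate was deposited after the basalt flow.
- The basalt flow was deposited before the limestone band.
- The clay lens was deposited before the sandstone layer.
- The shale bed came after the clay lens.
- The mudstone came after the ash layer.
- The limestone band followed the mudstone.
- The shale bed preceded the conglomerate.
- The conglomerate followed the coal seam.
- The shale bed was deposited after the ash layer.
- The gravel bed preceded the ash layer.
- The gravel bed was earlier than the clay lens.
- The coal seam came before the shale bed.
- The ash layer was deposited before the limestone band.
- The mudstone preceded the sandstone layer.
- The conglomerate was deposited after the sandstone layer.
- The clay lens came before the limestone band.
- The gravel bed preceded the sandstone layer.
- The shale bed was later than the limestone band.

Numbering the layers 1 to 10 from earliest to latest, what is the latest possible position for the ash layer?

The ash layer must come before the conglomerate, the limestone band, the mudstone, the sandstone layer, and the shale bed — 5 layers forced after it.
Everything else can be placed before the ash layer in some valid order, so the ash layer can sit as late as position 10 − 5 = 5.

5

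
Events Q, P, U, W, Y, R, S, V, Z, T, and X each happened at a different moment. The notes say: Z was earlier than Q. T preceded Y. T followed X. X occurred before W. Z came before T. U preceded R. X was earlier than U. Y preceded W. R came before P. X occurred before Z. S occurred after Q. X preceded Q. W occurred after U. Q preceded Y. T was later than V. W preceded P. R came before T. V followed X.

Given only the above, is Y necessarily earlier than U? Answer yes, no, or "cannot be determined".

Tracing the constraints gives U → R → T → Y, so U must come before Y.
That means Y cannot be before U.

no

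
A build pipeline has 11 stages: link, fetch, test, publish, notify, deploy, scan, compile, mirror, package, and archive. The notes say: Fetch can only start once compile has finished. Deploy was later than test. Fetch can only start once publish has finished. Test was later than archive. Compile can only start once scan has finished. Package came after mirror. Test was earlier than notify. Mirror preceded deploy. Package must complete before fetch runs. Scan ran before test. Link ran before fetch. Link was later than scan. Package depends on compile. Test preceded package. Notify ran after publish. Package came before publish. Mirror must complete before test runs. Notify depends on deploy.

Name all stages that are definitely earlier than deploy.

Directly stated before deploy: mirror and test.
Archive reaches deploy via archive → test → deploy.
Scan reaches deploy via scan → test → deploy.
No chain forces publish (or any of the others) ahead of deploy.

archive, mirror, scan, test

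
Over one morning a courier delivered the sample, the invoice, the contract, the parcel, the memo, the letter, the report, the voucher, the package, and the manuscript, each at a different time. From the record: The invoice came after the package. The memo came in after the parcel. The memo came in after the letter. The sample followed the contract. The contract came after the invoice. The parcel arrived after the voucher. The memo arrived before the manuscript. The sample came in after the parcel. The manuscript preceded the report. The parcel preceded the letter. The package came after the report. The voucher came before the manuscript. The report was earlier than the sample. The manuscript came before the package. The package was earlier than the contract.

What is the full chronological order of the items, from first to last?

the voucher, the parcel, the letter, the memo, the manuscript, the report, the package, the invoice, the contract, the sample

The constraints fix every adjacent pair, so only one ordering works:
the voucher → the parcel → the letter → the memo → the manuscript → the report → the package → the invoice → the contract → the sample.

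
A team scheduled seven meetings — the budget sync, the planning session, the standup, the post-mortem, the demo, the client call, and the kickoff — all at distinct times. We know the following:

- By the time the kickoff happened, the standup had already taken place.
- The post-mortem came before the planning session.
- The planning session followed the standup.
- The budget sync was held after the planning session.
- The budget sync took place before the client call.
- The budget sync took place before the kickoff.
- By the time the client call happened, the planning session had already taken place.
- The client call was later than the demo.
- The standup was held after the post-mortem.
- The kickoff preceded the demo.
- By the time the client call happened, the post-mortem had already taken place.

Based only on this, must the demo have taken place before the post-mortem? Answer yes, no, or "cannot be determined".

no

Tracing the constraints gives the post-mortem → the standup → the kickoff → the demo, so the post-mortem must come before the demo.
That means the demo cannot be before the post-mortem.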